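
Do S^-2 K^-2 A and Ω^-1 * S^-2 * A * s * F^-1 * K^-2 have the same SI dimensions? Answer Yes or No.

Yes

Left side:
  S = 1/Ω (conductance is reciprocal resistance),
      = kg⁻¹·m⁻²·s³·A².
  So S⁻² = kg²·m⁴·s⁻⁶·A⁻⁴.
  Combining: S⁻²·K⁻²·A = (kg²·m⁴·s⁻⁶·A⁻⁴) · K⁻² · A = kg²·m⁴·s⁻⁶·A⁻³·K⁻².
Right side:
  Ω = kg·m²·s⁻³·A⁻².
  So Ω⁻¹ = kg⁻¹·m⁻²·s³·A².
  S = kg⁻¹·m⁻²·s³·A².
  So S⁻² = kg²·m⁴·s⁻⁶·A⁻⁴.
  F = kg⁻¹·m⁻²·s⁴·A².
  So F⁻¹ = kg·m²·s⁻⁴·A⁻².
  Combining: Ω⁻¹·S⁻²·A·s·F⁻¹·K⁻² = (kg⁻¹·m⁻²·s³·A²) · (kg²·m⁴·s⁻⁶·A⁻⁴) · A · s · (kg·m²·s⁻⁴·A⁻²) · K⁻² = kg²·m⁴·s⁻⁶·A⁻³·K⁻².
Both reduce to kg²·m⁴·s⁻⁶·A⁻³·K⁻².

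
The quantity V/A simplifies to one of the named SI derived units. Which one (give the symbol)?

Ω

V = W/A (potential = power per current),
    = kg·m²·s⁻³·A⁻¹.
Combining: A⁻¹·V = A⁻¹ · (kg·m²·s⁻³·A⁻¹) = kg·m²·s⁻³·A⁻².
kg·m²·s⁻³·A⁻² is the base-SI form of the ohm.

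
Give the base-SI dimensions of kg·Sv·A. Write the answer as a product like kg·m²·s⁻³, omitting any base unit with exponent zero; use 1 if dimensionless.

Sv = J/kg (equivalent dose = energy per mass),
    = m²·s⁻².
Combining: kg·Sv·A = kg · (m²·s⁻²) · A = kg·m²·s⁻²·A.

kg·m²·s⁻²·A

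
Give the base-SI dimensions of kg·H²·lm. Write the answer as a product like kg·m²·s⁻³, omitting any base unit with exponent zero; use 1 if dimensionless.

kg³·m⁴·s⁻⁴·A⁻⁴·cd

H = Wb/A (inductance = flux per current),
    = kg·m²·s⁻²·A⁻².
So H² = kg²·m⁴·s⁻⁴·A⁻⁴.
lm = cd·sr = cd (luminous flux; sr is dimensionless).
Combining: kg·H²·lm = kg · (kg²·m⁴·s⁻⁴·A⁻⁴) · cd = kg³·m⁴·s⁻⁴·A⁻⁴·cd.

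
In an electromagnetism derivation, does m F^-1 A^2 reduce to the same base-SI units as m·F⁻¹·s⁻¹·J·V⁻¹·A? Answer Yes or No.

Yes

Left side:
  F = C/V (capacitance = charge per voltage),
      = A·s/(kg·m²·s⁻³·A⁻¹) (substituting C and V),
      = kg⁻¹·m⁻²·s⁴·A².
  So F⁻¹ = kg·m²·s⁻⁴·A⁻².
  Combining: m·F⁻¹·A² = m · (kg·m²·s⁻⁴·A⁻²) · A² = kg·m³·s⁻⁴.
Right side:
  F = C/V (capacitance = charge per voltage),
      = A·s/(kg·m²·s⁻³·A⁻¹) (substituting C and V),
      = kg⁻¹·m⁻²·s⁴·A².
  So F⁻¹ = kg·m²·s⁻⁴·A⁻².
  J = N·m (work = force × distance),
      = kg·m²·s⁻².
  V = W/A (potential = power per current),
      = kg·m²·s⁻³·A⁻¹.
  So V⁻¹ = kg⁻¹·m⁻²·s³·A.
  Combining: m·F⁻¹·s⁻¹·J·V⁻¹·A = m · (kg·m²·s⁻⁴·A⁻²) · s⁻¹ · (kg·m²·s⁻²) · (kg⁻¹·m⁻²·s³·A) · A = kg·m³·s⁻⁴.
Both reduce to kg·m³·s⁻⁴.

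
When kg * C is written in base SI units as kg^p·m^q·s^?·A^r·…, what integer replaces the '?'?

C = s·A.
Combining: kg·C = kg · (s·A) = kg·s·A.
The exponent of s is 1.

1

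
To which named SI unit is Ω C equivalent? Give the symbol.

Wb

Ω = V/A (resistance = voltage per current),
    = kg·m²·s⁻³·A⁻².
C = A·s = s·A (charge = current × time).
Combining: Ω·C = (kg·m²·s⁻³·A⁻²) · (s·A) = kg·m²·s⁻²·A⁻¹.
kg·m²·s⁻²·A⁻¹ is the base-SI form of the weber.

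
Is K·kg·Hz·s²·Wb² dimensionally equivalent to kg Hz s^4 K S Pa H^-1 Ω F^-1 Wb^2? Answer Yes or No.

Left side:
  Hz = 1/s = s⁻¹ (frequency is cycles per second).
  Wb = V·s (flux: a volt is a weber per second),
      = kg·m²·s⁻²·A⁻¹.
  So Wb² = kg²·m⁴·s⁻⁴·A⁻².
  Combining: K·kg·Hz·s²·Wb² = K · kg · s⁻¹ · s² · (kg²·m⁴·s⁻⁴·A⁻²) = kg³·m⁴·s⁻³·A⁻²·K.
Right side:
  Hz = s⁻¹.
  S = kg⁻¹·m⁻²·s³·A².
  Pa = kg·m⁻¹·s⁻².
  H = kg·m²·s⁻²·A⁻².
  So H⁻¹ = kg⁻¹·m⁻²·s²·A².
  Ω = kg·m²·s⁻³·A⁻².
  F = kg⁻¹·m⁻²·s⁴·A².
  So F⁻¹ = kg·m²·s⁻⁴·A⁻².
  Wb = kg·m²·s⁻²·A⁻¹.
  So Wb² = kg²·m⁴·s⁻⁴·A⁻².
  Combining: kg·Hz·s⁴·K·S·Pa·H⁻¹·Ω·F⁻¹·Wb² = kg · s⁻¹ · s⁴ · K · (kg⁻¹·m⁻²·s³·A²) · (kg·m⁻¹·s⁻²) · (kg⁻¹·m⁻²·s²·A²) · (kg·m²·s⁻³·A⁻²) · (kg·m²·s⁻⁴·A⁻²) · (kg²·m⁴·s⁻⁴·A⁻²) = kg⁴·m³·s⁻⁵·A⁻²·K.
Left is kg³·m⁴·s⁻³·A⁻²·K; right is kg⁴·m³·s⁻⁵·A⁻²·K — different.

No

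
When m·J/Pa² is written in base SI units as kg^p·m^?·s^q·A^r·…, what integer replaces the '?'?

Pa = kg·m⁻¹·s⁻².
So Pa⁻² = kg⁻²·m²·s⁴.
J = kg·m²·s⁻².
Combining: Pa⁻²·m·J = (kg⁻²·m²·s⁴) · m · (kg·m²·s⁻²) = kg⁻¹·m⁵·s².
The exponent of m is 5.

5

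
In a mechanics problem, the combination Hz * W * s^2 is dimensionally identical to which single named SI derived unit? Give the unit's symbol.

J

Hz = 1/s = s⁻¹ (frequency is cycles per second).
W = J/s (power = energy per time),
    = kg·m²·s⁻³.
Combining: Hz·W·s² = s⁻¹ · (kg·m²·s⁻³) · s² = kg·m²·s⁻².
kg·m²·s⁻² is the base-SI form of the joule.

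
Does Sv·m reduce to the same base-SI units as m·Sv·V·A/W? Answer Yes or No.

Yes

Left side:
  Sv = J/kg (equivalent dose = energy per mass),
      = m²·s⁻².
  Combining: Sv·m = (m²·s⁻²) · m = m³·s⁻².
Right side:
  Sv = J/kg (equivalent dose = energy per mass),
      = m²·s⁻².
  V = W/A (potential = power per current),
      = kg·m²·s⁻³·A⁻¹.
  W = J/s (power = energy per time),
      = kg·m²·s⁻³.
  So W⁻¹ = kg⁻¹·m⁻²·s³.
  Combining: m·Sv·V·A·W⁻¹ = m · (m²·s⁻²) · (kg·m²·s⁻³·A⁻¹) · A · (kg⁻¹·m⁻²·s³) = m³·s⁻².
Both reduce to m³·s⁻².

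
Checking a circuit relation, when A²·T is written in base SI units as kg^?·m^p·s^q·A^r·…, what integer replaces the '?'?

1

T = Wb/m² (flux density = flux per area),
    = kg·s⁻²·A⁻¹.
Combining: A²·T = A² · (kg·s⁻²·A⁻¹) = kg·s⁻²·A.
The exponent of kg is 1.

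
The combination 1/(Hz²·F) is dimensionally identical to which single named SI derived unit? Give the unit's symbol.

H

Hz = s⁻¹.
So Hz⁻² = s².
F = kg⁻¹·m⁻²·s⁴·A².
So F⁻¹ = kg·m²·s⁻⁴·A⁻².
Combining: Hz⁻²·F⁻¹ = s² · (kg·m²·s⁻⁴·A⁻²) = kg·m²·s⁻²·A⁻².
kg·m²·s⁻²·A⁻² is the base-SI form of the henry.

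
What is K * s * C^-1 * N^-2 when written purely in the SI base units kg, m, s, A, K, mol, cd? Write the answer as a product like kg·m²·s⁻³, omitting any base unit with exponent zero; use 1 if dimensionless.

C = A·s = s·A (charge = current × time).
So C⁻¹ = s⁻¹·A⁻¹.
N = kg·m/s² = kg·m·s⁻² (force = mass × acceleration).
So N⁻² = kg⁻²·m⁻²·s⁴.
Combining: K·s·C⁻¹·N⁻² = K · s · (s⁻¹·A⁻¹) · (kg⁻²·m⁻²·s⁴) = kg⁻²·m⁻²·s⁴·A⁻¹·K.

kg⁻²·m⁻²·s⁴·A⁻¹·K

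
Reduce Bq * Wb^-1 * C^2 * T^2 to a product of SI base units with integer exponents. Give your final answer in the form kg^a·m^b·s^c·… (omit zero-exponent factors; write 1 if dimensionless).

kg·m⁻²·s⁻¹·A

Bq = 1/s = s⁻¹ (activity is decays per second).
Wb = V·s (flux: a volt is a weber per second),
    = kg·m²·s⁻²·A⁻¹.
So Wb⁻¹ = kg⁻¹·m⁻²·s²·A.
C = A·s = s·A (charge = current × time).
So C² = s²·A².
T = Wb/m² (flux density = flux per area),
    = kg·s⁻²·A⁻¹.
So T² = kg²·s⁻⁴·A⁻².
Combining: Bq·Wb⁻¹·C²·T² = s⁻¹ · (kg⁻¹·m⁻²·s²·A) · (s²·A²) · (kg²·s⁻⁴·A⁻²) = kg·m⁻²·s⁻¹·A.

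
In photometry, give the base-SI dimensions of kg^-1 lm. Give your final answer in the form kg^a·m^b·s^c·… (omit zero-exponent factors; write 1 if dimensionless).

kg⁻¹·cd

lm = cd.
Combining: kg⁻¹·lm = kg⁻¹ · cd = kg⁻¹·cd.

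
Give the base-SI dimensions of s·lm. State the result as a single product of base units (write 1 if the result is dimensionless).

s·cd

lm = cd.
Combining: s·lm = s · cd = s·cd.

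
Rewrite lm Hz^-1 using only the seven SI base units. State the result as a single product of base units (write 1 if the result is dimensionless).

lm = cd·sr = cd (luminous flux; sr is dimensionless).
Hz = 1/s = s⁻¹ (frequency is cycles per second).
So Hz⁻¹ = s.
Combining: lm·Hz⁻¹ = cd · s = s·cd.

s·cd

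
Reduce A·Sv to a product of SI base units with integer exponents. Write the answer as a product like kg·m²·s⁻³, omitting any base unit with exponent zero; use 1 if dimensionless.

m²·s⁻²·A

Sv = m²·s⁻².
Combining: A·Sv = A · (m²·s⁻²) = m²·s⁻²·A.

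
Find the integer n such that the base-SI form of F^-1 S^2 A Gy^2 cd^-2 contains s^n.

-2

F = C/V (capacitance = charge per voltage),
    = A·s/(kg·m²·s⁻³·A⁻¹) (substituting C and V),
    = kg⁻¹·m⁻²·s⁴·A².
So F⁻¹ = kg·m²·s⁻⁴·A⁻².
S = 1/Ω (conductance is reciprocal resistance),
    = kg⁻¹·m⁻²·s³·A².
So S² = kg⁻²·m⁻⁴·s⁶·A⁴.
Gy = J/kg (absorbed dose = energy per mass),
    = m²·s⁻².
So Gy² = m⁴·s⁻⁴.
Combining: F⁻¹·S²·A·Gy²·cd⁻² = (kg·m²·s⁻⁴·A⁻²) · (kg⁻²·m⁻⁴·s⁶·A⁴) · A · (m⁴·s⁻⁴) · cd⁻² = kg⁻¹·m²·s⁻²·A³·cd⁻².
The exponent of s is -2.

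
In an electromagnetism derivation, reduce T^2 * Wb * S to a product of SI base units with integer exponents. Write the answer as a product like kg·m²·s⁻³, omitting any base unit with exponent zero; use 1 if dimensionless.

T = kg·s⁻²·A⁻¹.
So T² = kg²·s⁻⁴·A⁻².
Wb = kg·m²·s⁻²·A⁻¹.
S = kg⁻¹·m⁻²·s³·A².
Combining: T²·Wb·S = (kg²·s⁻⁴·A⁻²) · (kg·m²·s⁻²·A⁻¹) · (kg⁻¹·m⁻²·s³·A²) = kg²·s⁻³·A⁻¹.

kg²·s⁻³·A⁻¹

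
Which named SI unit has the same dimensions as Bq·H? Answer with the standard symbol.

Ω

Bq = s⁻¹.
H = kg·m²·s⁻²·A⁻².
Combining: Bq·H = s⁻¹ · (kg·m²·s⁻²·A⁻²) = kg·m²·s⁻³·A⁻².
kg·m²·s⁻³·A⁻² is the base-SI form of the ohm.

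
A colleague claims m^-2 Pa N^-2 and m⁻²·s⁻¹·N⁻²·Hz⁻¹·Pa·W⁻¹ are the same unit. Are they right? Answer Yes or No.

Left side:
  Pa = kg·m⁻¹·s⁻².
  N = kg·m·s⁻².
  So N⁻² = kg⁻²·m⁻²·s⁴.
  Combining: m⁻²·Pa·N⁻² = m⁻² · (kg·m⁻¹·s⁻²) · (kg⁻²·m⁻²·s⁴) = kg⁻¹·m⁻⁵·s².
Right side:
  N = kg·m·s⁻².
  So N⁻² = kg⁻²·m⁻²·s⁴.
  Hz = s⁻¹.
  So Hz⁻¹ = s.
  Pa = kg·m⁻¹·s⁻².
  W = kg·m²·s⁻³.
  So W⁻¹ = kg⁻¹·m⁻²·s³.
  Combining: m⁻²·s⁻¹·N⁻²·Hz⁻¹·Pa·W⁻¹ = m⁻² · s⁻¹ · (kg⁻²·m⁻²·s⁴) · s · (kg·m⁻¹·s⁻²) · (kg⁻¹·m⁻²·s³) = kg⁻²·m⁻⁷·s⁵.
Left is kg⁻¹·m⁻⁵·s²; right is kg⁻²·m⁻⁷·s⁵ — different.

No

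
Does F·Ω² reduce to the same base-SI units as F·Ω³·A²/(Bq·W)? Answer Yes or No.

Left side:
  F = kg⁻¹·m⁻²·s⁴·A².
  Ω = kg·m²·s⁻³·A⁻².
  So Ω² = kg²·m⁴·s⁻⁶·A⁻⁴.
  Combining: F·Ω² = (kg⁻¹·m⁻²·s⁴·A²) · (kg²·m⁴·s⁻⁶·A⁻⁴) = kg·m²·s⁻²·A⁻².
Right side:
  F = C/V (capacitance = charge per voltage),
      = A·s/(kg·m²·s⁻³·A⁻¹) (substituting C and V),
      = kg⁻¹·m⁻²·s⁴·A².
  Ω = V/A (resistance = voltage per current),
      = kg·m²·s⁻³·A⁻².
  So Ω³ = kg³·m⁶·s⁻⁹·A⁻⁶.
  Bq = 1/s = s⁻¹ (activity is decays per second).
  So Bq⁻¹ = s.
  W = J/s (power = energy per time),
      = kg·m²·s⁻³.
  So W⁻¹ = kg⁻¹·m⁻²·s³.
  Combining: F·Ω³·Bq⁻¹·A²·W⁻¹ = (kg⁻¹·m⁻²·s⁴·A²) · (kg³·m⁶·s⁻⁹·A⁻⁶) · s · A² · (kg⁻¹·m⁻²·s³) = kg·m²·s⁻¹·A⁻².
Left is kg·m²·s⁻²·A⁻²; right is kg·m²·s⁻¹·A⁻² — different.

No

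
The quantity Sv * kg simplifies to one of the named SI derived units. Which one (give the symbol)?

Sv = J/kg (equivalent dose = energy per mass),
    = m²·s⁻².
Combining: Sv·kg = (m²·s⁻²) · kg = kg·m²·s⁻².
kg·m²·s⁻² is the base-SI form of the joule.

J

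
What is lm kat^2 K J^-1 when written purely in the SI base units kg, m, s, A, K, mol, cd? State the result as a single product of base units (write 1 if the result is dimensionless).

lm = cd.
kat = s⁻¹·mol.
So kat² = s⁻²·mol².
J = kg·m²·s⁻².
So J⁻¹ = kg⁻¹·m⁻²·s².
Combining: lm·kat²·K·J⁻¹ = cd · (s⁻²·mol²) · K · (kg⁻¹·m⁻²·s²) = kg⁻¹·m⁻²·K·mol²·cd.

kg⁻¹·m⁻²·K·mol²·cd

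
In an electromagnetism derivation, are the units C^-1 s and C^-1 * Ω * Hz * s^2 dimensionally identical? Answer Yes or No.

No

Left side:
  C = A·s = s·A (charge = current × time).
  So C⁻¹ = s⁻¹·A⁻¹.
  Combining: C⁻¹·s = (s⁻¹·A⁻¹) · s = A⁻¹.
Right side:
  C = A·s = s·A (charge = current × time).
  So C⁻¹ = s⁻¹·A⁻¹.
  Ω = V/A (resistance = voltage per current),
      = kg·m²·s⁻³·A⁻².
  Hz = 1/s = s⁻¹ (frequency is cycles per second).
  Combining: C⁻¹·Ω·Hz·s² = (s⁻¹·A⁻¹) · (kg·m²·s⁻³·A⁻²) · s⁻¹ · s² = kg·m²·s⁻³·A⁻³.
Left is A⁻¹; right is kg·m²·s⁻³·A⁻³ — different.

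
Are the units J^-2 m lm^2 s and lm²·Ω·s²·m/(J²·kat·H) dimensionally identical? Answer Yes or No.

Left side:
  J = kg·m²·s⁻².
  So J⁻² = kg⁻²·m⁻⁴·s⁴.
  lm = cd.
  So lm² = cd².
  Combining: J⁻²·m·lm²·s = (kg⁻²·m⁻⁴·s⁴) · m · cd² · s = kg⁻²·m⁻³·s⁵·cd².
Right side:
  J = N·m (work = force × distance),
      = kg·m²·s⁻².
  So J⁻² = kg⁻²·m⁻⁴·s⁴.
  lm = cd·sr = cd (luminous flux; sr is dimensionless).
  So lm² = cd².
  Ω = V/A (resistance = voltage per current),
      = kg·m²·s⁻³·A⁻².
  kat = mol/s = s⁻¹·mol (catalytic activity).
  So kat⁻¹ = s·mol⁻¹.
  H = Wb/A (inductance = flux per current),
      = kg·m²·s⁻²·A⁻².
  So H⁻¹ = kg⁻¹·m⁻²·s²·A².
  Combining: J⁻²·lm²·Ω·s²·kat⁻¹·H⁻¹·m = (kg⁻²·m⁻⁴·s⁴) · cd² · (kg·m²·s⁻³·A⁻²) · s² · (s·mol⁻¹) · (kg⁻¹·m⁻²·s²·A²) · m = kg⁻²·m⁻³·s⁶·mol⁻¹·cd².
Left is kg⁻²·m⁻³·s⁵·cd²; right is kg⁻²·m⁻³·s⁶·mol⁻¹·cd² — different.

No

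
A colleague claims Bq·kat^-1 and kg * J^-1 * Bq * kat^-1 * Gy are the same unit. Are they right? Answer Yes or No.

Yes

Left side:
  Bq = 1/s = s⁻¹ (activity is decays per second).
  kat = mol/s = s⁻¹·mol (catalytic activity).
  So kat⁻¹ = s·mol⁻¹.
  Combining: Bq·kat⁻¹ = s⁻¹ · (s·mol⁻¹) = mol⁻¹.
Right side:
  J = kg·m²·s⁻².
  So J⁻¹ = kg⁻¹·m⁻²·s².
  Bq = s⁻¹.
  kat = s⁻¹·mol.
  So kat⁻¹ = s·mol⁻¹.
  Gy = m²·s⁻².
  Combining: kg·J⁻¹·Bq·kat⁻¹·Gy = kg · (kg⁻¹·m⁻²·s²) · s⁻¹ · (s·mol⁻¹) · (m²·s⁻²) = mol⁻¹.
Both reduce to mol⁻¹.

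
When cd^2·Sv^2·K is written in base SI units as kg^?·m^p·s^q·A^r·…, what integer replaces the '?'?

0

Sv = m²·s⁻².
So Sv² = m⁴·s⁻⁴.
Combining: cd²·Sv²·K = cd² · (m⁴·s⁻⁴) · K = m⁴·s⁻⁴·K·cd².
The exponent of kg is 0.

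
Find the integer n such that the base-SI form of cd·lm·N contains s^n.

lm = cd.
N = kg·m·s⁻².
Combining: cd·lm·N = cd · cd · (kg·m·s⁻²) = kg·m·s⁻²·cd².
The exponent of s is -2.

-2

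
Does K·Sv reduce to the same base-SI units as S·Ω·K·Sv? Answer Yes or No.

Yes

Left side:
  Sv = J/kg (equivalent dose = energy per mass),
      = m²·s⁻².
  Combining: K·Sv = K · (m²·s⁻²) = m²·s⁻²·K.
Right side:
  S = kg⁻¹·m⁻²·s³·A².
  Ω = kg·m²·s⁻³·A⁻².
  Sv = m²·s⁻².
  Combining: S·Ω·K·Sv = (kg⁻¹·m⁻²·s³·A²) · (kg·m²·s⁻³·A⁻²) · K · (m²·s⁻²) = m²·s⁻²·K.
Both reduce to m²·s⁻²·K.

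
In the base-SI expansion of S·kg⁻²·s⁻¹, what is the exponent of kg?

-3

S = 1/Ω (conductance is reciprocal resistance),
    = kg⁻¹·m⁻²·s³·A².
Combining: S·kg⁻²·s⁻¹ = (kg⁻¹·m⁻²·s³·A²) · kg⁻² · s⁻¹ = kg⁻³·m⁻²·s²·A².
The exponent of kg is -3.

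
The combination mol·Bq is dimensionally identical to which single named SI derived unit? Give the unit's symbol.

Bq = 1/s = s⁻¹ (activity is decays per second).
Combining: mol·Bq = mol · s⁻¹ = s⁻¹·mol.
s⁻¹·mol is the base-SI form of the katal.

kat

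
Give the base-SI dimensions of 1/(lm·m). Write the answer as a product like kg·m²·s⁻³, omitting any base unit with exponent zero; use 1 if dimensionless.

lm = cd.
So lm⁻¹ = cd⁻¹.
Combining: lm⁻¹·m⁻¹ = cd⁻¹ · m⁻¹ = m⁻¹·cd⁻¹.

m⁻¹·cd⁻¹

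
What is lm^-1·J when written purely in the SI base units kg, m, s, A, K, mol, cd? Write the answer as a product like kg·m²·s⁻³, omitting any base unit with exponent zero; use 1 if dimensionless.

kg·m²·s⁻²·cd⁻¹

lm = cd·sr = cd (luminous flux; sr is dimensionless).
So lm⁻¹ = cd⁻¹.
J = N·m (work = force × distance),
    = kg·m²·s⁻².
Combining: lm⁻¹·J = cd⁻¹ · (kg·m²·s⁻²) = kg·m²·s⁻²·cd⁻¹.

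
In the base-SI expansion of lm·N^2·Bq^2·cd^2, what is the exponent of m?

lm = cd.
N = kg·m·s⁻².
So N² = kg²·m²·s⁻⁴.
Bq = s⁻¹.
So Bq² = s⁻².
Combining: lm·N²·Bq²·cd² = cd · (kg²·m²·s⁻⁴) · s⁻² · cd² = kg²·m²·s⁻⁶·cd³.
The exponent of m is 2.

2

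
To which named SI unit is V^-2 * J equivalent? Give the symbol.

V = kg·m²·s⁻³·A⁻¹.
So V⁻² = kg⁻²·m⁻⁴·s⁶·A².
J = kg·m²·s⁻².
Combining: V⁻²·J = (kg⁻²·m⁻⁴·s⁶·A²) · (kg·m²·s⁻²) = kg⁻¹·m⁻²·s⁴·A².
kg⁻¹·m⁻²·s⁴·A² is the base-SI form of the farad.

F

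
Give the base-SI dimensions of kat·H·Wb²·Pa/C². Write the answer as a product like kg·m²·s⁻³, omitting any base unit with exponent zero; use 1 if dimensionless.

kat = mol/s = s⁻¹·mol (catalytic activity).
H = Wb/A (inductance = flux per current),
    = kg·m²·s⁻²·A⁻².
Wb = V·s (flux: a volt is a weber per second),
    = kg·m²·s⁻²·A⁻¹.
So Wb² = kg²·m⁴·s⁻⁴·A⁻².
Pa = N/m² (pressure = force per area),
    = kg·m⁻¹·s⁻².
C = A·s = s·A (charge = current × time).
So C⁻² = s⁻²·A⁻².
Combining: kat·H·Wb²·Pa·C⁻² = (s⁻¹·mol) · (kg·m²·s⁻²·A⁻²) · (kg²·m⁴·s⁻⁴·A⁻²) · (kg·m⁻¹·s⁻²) · (s⁻²·A⁻²) = kg⁴·m⁵·s⁻¹¹·A⁻⁶·mol.

kg⁴·m⁵·s⁻¹¹·A⁻⁶·mol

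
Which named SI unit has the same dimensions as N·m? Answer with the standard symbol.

N = kg·m·s⁻².
Combining: N·m = (kg·m·s⁻²) · m = kg·m²·s⁻².
kg·m²·s⁻² is the base-SI form of the joule.

J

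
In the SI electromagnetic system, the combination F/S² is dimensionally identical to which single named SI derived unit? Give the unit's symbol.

F = C/V (capacitance = charge per voltage),
    = A·s/(kg·m²·s⁻³·A⁻¹) (substituting C and V),
    = kg⁻¹·m⁻²·s⁴·A².
S = 1/Ω (conductance is reciprocal resistance),
    = kg⁻¹·m⁻²·s³·A².
So S⁻² = kg²·m⁴·s⁻⁶·A⁻⁴.
Combining: F·S⁻² = (kg⁻¹·m⁻²·s⁴·A²) · (kg²·m⁴·s⁻⁶·A⁻⁴) = kg·m²·s⁻²·A⁻².
kg·m²·s⁻²·A⁻² is the base-SI form of the henry.

H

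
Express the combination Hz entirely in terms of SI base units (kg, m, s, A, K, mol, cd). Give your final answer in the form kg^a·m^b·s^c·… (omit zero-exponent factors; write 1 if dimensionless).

s⁻¹

Hz = s⁻¹.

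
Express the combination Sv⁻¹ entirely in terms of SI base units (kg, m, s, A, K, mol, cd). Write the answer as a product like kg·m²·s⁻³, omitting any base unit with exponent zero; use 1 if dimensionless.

Sv = m²·s⁻².
So Sv⁻¹ = m⁻²·s².

m⁻²·s²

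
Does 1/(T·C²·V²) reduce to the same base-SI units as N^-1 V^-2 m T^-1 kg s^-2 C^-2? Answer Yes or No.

Yes

Left side:
  T = kg·s⁻²·A⁻¹.
  So T⁻¹ = kg⁻¹·s²·A.
  C = s·A.
  So C⁻² = s⁻²·A⁻².
  V = kg·m²·s⁻³·A⁻¹.
  So V⁻² = kg⁻²·m⁻⁴·s⁶·A².
  Combining: T⁻¹·C⁻²·V⁻² = (kg⁻¹·s²·A) · (s⁻²·A⁻²) · (kg⁻²·m⁻⁴·s⁶·A²) = kg⁻³·m⁻⁴·s⁶·A.
Right side:
  N = kg·m/s² = kg·m·s⁻² (force = mass × acceleration).
  So N⁻¹ = kg⁻¹·m⁻¹·s².
  V = W/A (potential = power per current),
      = kg·m²·s⁻³·A⁻¹.
  So V⁻² = kg⁻²·m⁻⁴·s⁶·A².
  T = Wb/m² (flux density = flux per area),
      = kg·s⁻²·A⁻¹.
  So T⁻¹ = kg⁻¹·s²·A.
  C = A·s = s·A (charge = current × time).
  So C⁻² = s⁻²·A⁻².
  Combining: N⁻¹·V⁻²·m·T⁻¹·kg·s⁻²·C⁻² = (kg⁻¹·m⁻¹·s²) · (kg⁻²·m⁻⁴·s⁶·A²) · m · (kg⁻¹·s²·A) · kg · s⁻² · (s⁻²·A⁻²) = kg⁻³·m⁻⁴·s⁶·A.
Both reduce to kg⁻³·m⁻⁴·s⁶·A.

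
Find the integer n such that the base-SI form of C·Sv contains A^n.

1

C = s·A.
Sv = m²·s⁻².
Combining: C·Sv = (s·A) · (m²·s⁻²) = m²·s⁻¹·A.
The exponent of A is 1.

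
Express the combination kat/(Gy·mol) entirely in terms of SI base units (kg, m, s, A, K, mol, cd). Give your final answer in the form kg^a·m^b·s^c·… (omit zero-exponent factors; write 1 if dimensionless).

kat = mol/s = s⁻¹·mol (catalytic activity).
Gy = J/kg (absorbed dose = energy per mass),
    = m²·s⁻².
So Gy⁻¹ = m⁻²·s².
Combining: kat·Gy⁻¹·mol⁻¹ = (s⁻¹·mol) · (m⁻²·s²) · mol⁻¹ = m⁻²·s.

m⁻²·s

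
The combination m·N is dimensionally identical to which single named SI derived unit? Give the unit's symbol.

N = kg·m/s² = kg·m·s⁻² (force = mass × acceleration).
Combining: m·N = m · (kg·m·s⁻²) = kg·m²·s⁻².
kg·m²·s⁻² is the base-SI form of the joule.

J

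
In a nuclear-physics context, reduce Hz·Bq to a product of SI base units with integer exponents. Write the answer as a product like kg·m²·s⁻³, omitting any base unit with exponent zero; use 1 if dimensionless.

s⁻²

Hz = 1/s = s⁻¹ (frequency is cycles per second).
Bq = 1/s = s⁻¹ (activity is decays per second).
Combining: Hz·Bq = s⁻¹ · s⁻¹ = s⁻².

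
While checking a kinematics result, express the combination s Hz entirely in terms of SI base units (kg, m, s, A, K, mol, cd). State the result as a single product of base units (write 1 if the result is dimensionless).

Hz = 1/s = s⁻¹ (frequency is cycles per second).
Combining: s·Hz = s · s⁻¹ = 1.

1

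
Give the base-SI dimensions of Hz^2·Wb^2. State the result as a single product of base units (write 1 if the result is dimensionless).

Hz = s⁻¹.
So Hz² = s⁻².
Wb = kg·m²·s⁻²·A⁻¹.
So Wb² = kg²·m⁴·s⁻⁴·A⁻².
Combining: Hz²·Wb² = s⁻² · (kg²·m⁴·s⁻⁴·A⁻²) = kg²·m⁴·s⁻⁶·A⁻².

kg²·m⁴·s⁻⁶·A⁻²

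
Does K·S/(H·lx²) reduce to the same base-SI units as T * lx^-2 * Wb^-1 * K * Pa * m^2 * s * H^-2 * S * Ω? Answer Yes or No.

No

Left side:
  H = Wb/A (inductance = flux per current),
      = kg·m²·s⁻²·A⁻².
  So H⁻¹ = kg⁻¹·m⁻²·s²·A².
  lx = lm/m² (illuminance = luminous flux per area),
      = m⁻²·cd.
  So lx⁻² = m⁴·cd⁻².
  S = 1/Ω (conductance is reciprocal resistance),
      = kg⁻¹·m⁻²·s³·A².
  Combining: K·H⁻¹·lx⁻²·S = K · (kg⁻¹·m⁻²·s²·A²) · (m⁴·cd⁻²) · (kg⁻¹·m⁻²·s³·A²) = kg⁻²·s⁵·A⁴·K·cd⁻².
Right side:
  T = Wb/m² (flux density = flux per area),
      = kg·s⁻²·A⁻¹.
  lx = lm/m² (illuminance = luminous flux per area),
      = m⁻²·cd.
  So lx⁻² = m⁴·cd⁻².
  Wb = V·s (flux: a volt is a weber per second),
      = kg·m²·s⁻²·A⁻¹.
  So Wb⁻¹ = kg⁻¹·m⁻²·s²·A.
  Pa = N/m² (pressure = force per area),
      = kg·m⁻¹·s⁻².
  H = Wb/A (inductance = flux per current),
      = kg·m²·s⁻²·A⁻².
  So H⁻² = kg⁻²·m⁻⁴·s⁴·A⁴.
  S = 1/Ω (conductance is reciprocal resistance),
      = kg⁻¹·m⁻²·s³·A².
  Ω = V/A (resistance = voltage per current),
      = kg·m²·s⁻³·A⁻².
  Combining: T·lx⁻²·Wb⁻¹·K·Pa·m²·s·H⁻²·S·Ω = (kg·s⁻²·A⁻¹) · (m⁴·cd⁻²) · (kg⁻¹·m⁻²·s²·A) · K · (kg·m⁻¹·s⁻²) · m² · s · (kg⁻²·m⁻⁴·s⁴·A⁴) · (kg⁻¹·m⁻²·s³·A²) · (kg·m²·s⁻³·A⁻²) = kg⁻¹·m⁻¹·s³·A⁴·K·cd⁻².
Left is kg⁻²·s⁵·A⁴·K·cd⁻²; right is kg⁻¹·m⁻¹·s³·A⁴·K·cd⁻² — different.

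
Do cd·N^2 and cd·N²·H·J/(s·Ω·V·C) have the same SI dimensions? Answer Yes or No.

Left side:
  N = kg·m/s² = kg·m·s⁻² (force = mass × acceleration).
  So N² = kg²·m²·s⁻⁴.
  Combining: cd·N² = cd · (kg²·m²·s⁻⁴) = kg²·m²·s⁻⁴·cd.
Right side:
  N = kg·m·s⁻².
  So N² = kg²·m²·s⁻⁴.
  Ω = kg·m²·s⁻³·A⁻².
  So Ω⁻¹ = kg⁻¹·m⁻²·s³·A².
  H = kg·m²·s⁻²·A⁻².
  J = kg·m²·s⁻².
  V = kg·m²·s⁻³·A⁻¹.
  So V⁻¹ = kg⁻¹·m⁻²·s³·A.
  C = s·A.
  So C⁻¹ = s⁻¹·A⁻¹.
  Combining: cd·N²·s⁻¹·Ω⁻¹·H·J·V⁻¹·C⁻¹ = cd · (kg²·m²·s⁻⁴) · s⁻¹ · (kg⁻¹·m⁻²·s³·A²) · (kg·m²·s⁻²·A⁻²) · (kg·m²·s⁻²) · (kg⁻¹·m⁻²·s³·A) · (s⁻¹·A⁻¹) = kg²·m²·s⁻⁴·cd.
Both reduce to kg²·m²·s⁻⁴·cd.

Yes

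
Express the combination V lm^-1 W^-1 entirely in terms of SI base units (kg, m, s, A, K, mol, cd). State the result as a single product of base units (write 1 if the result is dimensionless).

V = kg·m²·s⁻³·A⁻¹.
lm = cd.
So lm⁻¹ = cd⁻¹.
W = kg·m²·s⁻³.
So W⁻¹ = kg⁻¹·m⁻²·s³.
Combining: V·lm⁻¹·W⁻¹ = (kg·m²·s⁻³·A⁻¹) · cd⁻¹ · (kg⁻¹·m⁻²·s³) = A⁻¹·cd⁻¹.

A⁻¹·cd⁻¹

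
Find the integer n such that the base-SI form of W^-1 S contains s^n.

W = J/s (power = energy per time),
    = kg·m²·s⁻³.
So W⁻¹ = kg⁻¹·m⁻²·s³.
S = 1/Ω (conductance is reciprocal resistance),
    = kg⁻¹·m⁻²·s³·A².
Combining: W⁻¹·S = (kg⁻¹·m⁻²·s³) · (kg⁻¹·m⁻²·s³·A²) = kg⁻²·m⁻⁴·s⁶·A².
The exponent of s is 6.

6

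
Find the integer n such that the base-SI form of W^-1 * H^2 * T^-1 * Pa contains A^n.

-3

W = kg·m²·s⁻³.
So W⁻¹ = kg⁻¹·m⁻²·s³.
H = kg·m²·s⁻²·A⁻².
So H² = kg²·m⁴·s⁻⁴·A⁻⁴.
T = kg·s⁻²·A⁻¹.
So T⁻¹ = kg⁻¹·s²·A.
Pa = kg·m⁻¹·s⁻².
Combining: W⁻¹·H²·T⁻¹·Pa = (kg⁻¹·m⁻²·s³) · (kg²·m⁴·s⁻⁴·A⁻⁴) · (kg⁻¹·s²·A) · (kg·m⁻¹·s⁻²) = kg·m·s⁻¹·A⁻³.
The exponent of A is -3.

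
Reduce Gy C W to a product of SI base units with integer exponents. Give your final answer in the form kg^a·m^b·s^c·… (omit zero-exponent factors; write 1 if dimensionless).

Gy = m²·s⁻².
C = s·A.
W = kg·m²·s⁻³.
Combining: Gy·C·W = (m²·s⁻²) · (s·A) · (kg·m²·s⁻³) = kg·m⁴·s⁻⁴·A.

kg·m⁴·s⁻⁴·A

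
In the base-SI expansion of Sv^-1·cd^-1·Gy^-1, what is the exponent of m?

Sv = m²·s⁻².
So Sv⁻¹ = m⁻²·s².
Gy = m²·s⁻².
So Gy⁻¹ = m⁻²·s².
Combining: Sv⁻¹·cd⁻¹·Gy⁻¹ = (m⁻²·s²) · cd⁻¹ · (m⁻²·s²) = m⁻⁴·s⁴·cd⁻¹.
The exponent of m is -4.

-4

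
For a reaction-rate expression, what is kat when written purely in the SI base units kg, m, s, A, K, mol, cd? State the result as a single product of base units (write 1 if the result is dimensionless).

kat = s⁻¹·mol.

s⁻¹·mol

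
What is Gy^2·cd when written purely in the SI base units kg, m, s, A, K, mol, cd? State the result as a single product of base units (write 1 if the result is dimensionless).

Gy = m²·s⁻².
So Gy² = m⁴·s⁻⁴.
Combining: Gy²·cd = (m⁴·s⁻⁴) · cd = m⁴·s⁻⁴·cd.

m⁴·s⁻⁴·cd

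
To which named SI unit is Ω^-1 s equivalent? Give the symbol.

Ω = V/A (resistance = voltage per current),
    = kg·m²·s⁻³·A⁻².
So Ω⁻¹ = kg⁻¹·m⁻²·s³·A².
Combining: Ω⁻¹·s = (kg⁻¹·m⁻²·s³·A²) · s = kg⁻¹·m⁻²·s⁴·A².
kg⁻¹·m⁻²·s⁴·A² is the base-SI form of the farad.

F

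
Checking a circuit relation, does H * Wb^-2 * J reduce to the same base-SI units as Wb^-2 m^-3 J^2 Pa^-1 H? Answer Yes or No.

Yes

Left side:
  H = kg·m²·s⁻²·A⁻².
  Wb = kg·m²·s⁻²·A⁻¹.
  So Wb⁻² = kg⁻²·m⁻⁴·s⁴·A².
  J = kg·m²·s⁻².
  Combining: H·Wb⁻²·J = (kg·m²·s⁻²·A⁻²) · (kg⁻²·m⁻⁴·s⁴·A²) · (kg·m²·s⁻²) = 1.
Right side:
  Wb = kg·m²·s⁻²·A⁻¹.
  So Wb⁻² = kg⁻²·m⁻⁴·s⁴·A².
  J = kg·m²·s⁻².
  So J² = kg²·m⁴·s⁻⁴.
  Pa = kg·m⁻¹·s⁻².
  So Pa⁻¹ = kg⁻¹·m·s².
  H = kg·m²·s⁻²·A⁻².
  Combining: Wb⁻²·m⁻³·J²·Pa⁻¹·H = (kg⁻²·m⁻⁴·s⁴·A²) · m⁻³ · (kg²·m⁴·s⁻⁴) · (kg⁻¹·m·s²) · (kg·m²·s⁻²·A⁻²) = 1.
Both reduce to 1.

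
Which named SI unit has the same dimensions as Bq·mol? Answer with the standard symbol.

kat

Bq = s⁻¹.
Combining: Bq·mol = s⁻¹ · mol = s⁻¹·mol.
s⁻¹·mol is the base-SI form of the katal.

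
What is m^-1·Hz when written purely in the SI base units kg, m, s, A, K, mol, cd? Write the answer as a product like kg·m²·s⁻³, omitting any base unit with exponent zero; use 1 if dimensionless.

m⁻¹·s⁻¹

Hz = 1/s = s⁻¹ (frequency is cycles per second).
Combining: m⁻¹·Hz = m⁻¹ · s⁻¹ = m⁻¹·s⁻¹.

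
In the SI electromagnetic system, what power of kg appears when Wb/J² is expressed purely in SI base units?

Wb = V·s (flux: a volt is a weber per second),
    = kg·m²·s⁻²·A⁻¹.
J = N·m (work = force × distance),
    = kg·m²·s⁻².
So J⁻² = kg⁻²·m⁻⁴·s⁴.
Combining: Wb·J⁻² = (kg·m²·s⁻²·A⁻¹) · (kg⁻²·m⁻⁴·s⁴) = kg⁻¹·m⁻²·s²·A⁻¹.
The exponent of kg is -1.

-1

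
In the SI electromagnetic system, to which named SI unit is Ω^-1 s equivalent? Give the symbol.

Ω = V/A (resistance = voltage per current),
    = kg·m²·s⁻³·A⁻².
So Ω⁻¹ = kg⁻¹·m⁻²·s³·A².
Combining: Ω⁻¹·s = (kg⁻¹·m⁻²·s³·A²) · s = kg⁻¹·m⁻²·s⁴·A².
kg⁻¹·m⁻²·s⁴·A² is the base-SI form of the farad.

F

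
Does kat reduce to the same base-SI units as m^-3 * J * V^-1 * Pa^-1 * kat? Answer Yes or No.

No

Left side:
  kat = s⁻¹·mol.
Right side:
  J = N·m (work = force × distance),
      = kg·m²·s⁻².
  V = W/A (potential = power per current),
      = kg·m²·s⁻³·A⁻¹.
  So V⁻¹ = kg⁻¹·m⁻²·s³·A.
  Pa = N/m² (pressure = force per area),
      = kg·m⁻¹·s⁻².
  So Pa⁻¹ = kg⁻¹·m·s².
  kat = mol/s = s⁻¹·mol (catalytic activity).
  Combining: m⁻³·J·V⁻¹·Pa⁻¹·kat = m⁻³ · (kg·m²·s⁻²) · (kg⁻¹·m⁻²·s³·A) · (kg⁻¹·m·s²) · (s⁻¹·mol) = kg⁻¹·m⁻²·s²·A·mol.
Left is s⁻¹·mol; right is kg⁻¹·m⁻²·s²·A·mol — different.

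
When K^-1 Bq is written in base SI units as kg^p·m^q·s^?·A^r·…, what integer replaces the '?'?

-1

Bq = s⁻¹.
Combining: K⁻¹·Bq = K⁻¹ · s⁻¹ = s⁻¹·K⁻¹.
The exponent of s is -1.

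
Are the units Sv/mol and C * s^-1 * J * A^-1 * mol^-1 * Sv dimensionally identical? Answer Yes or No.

Left side:
  Sv = J/kg (equivalent dose = energy per mass),
      = m²·s⁻².
  Combining: Sv·mol⁻¹ = (m²·s⁻²) · mol⁻¹ = m²·s⁻²·mol⁻¹.
Right side:
  C = A·s = s·A (charge = current × time).
  J = N·m (work = force × distance),
      = kg·m²·s⁻².
  Sv = J/kg (equivalent dose = energy per mass),
      = m²·s⁻².
  Combining: C·s⁻¹·J·A⁻¹·mol⁻¹·Sv = (s·A) · s⁻¹ · (kg·m²·s⁻²) · A⁻¹ · mol⁻¹ · (m²·s⁻²) = kg·m⁴·s⁻⁴·mol⁻¹.
Left is m²·s⁻²·mol⁻¹; right is kg·m⁴·s⁻⁴·mol⁻¹ — different.

No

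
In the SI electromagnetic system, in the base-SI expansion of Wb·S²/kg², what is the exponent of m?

Wb = kg·m²·s⁻²·A⁻¹.
S = kg⁻¹·m⁻²·s³·A².
So S² = kg⁻²·m⁻⁴·s⁶·A⁴.
Combining: kg⁻²·Wb·S² = kg⁻² · (kg·m²·s⁻²·A⁻¹) · (kg⁻²·m⁻⁴·s⁶·A⁴) = kg⁻³·m⁻²·s⁴·A³.
The exponent of m is -2.

-2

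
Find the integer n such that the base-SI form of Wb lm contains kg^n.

Wb = V·s (flux: a volt is a weber per second),
    = kg·m²·s⁻²·A⁻¹.
lm = cd·sr = cd (luminous flux; sr is dimensionless).
Combining: Wb·lm = (kg·m²·s⁻²·A⁻¹) · cd = kg·m²·s⁻²·A⁻¹·cd.
The exponent of kg is 1.

1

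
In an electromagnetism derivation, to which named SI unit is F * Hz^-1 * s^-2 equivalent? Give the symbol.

F = C/V (capacitance = charge per voltage),
    = A·s/(kg·m²·s⁻³·A⁻¹) (substituting C and V),
    = kg⁻¹·m⁻²·s⁴·A².
Hz = 1/s = s⁻¹ (frequency is cycles per second).
So Hz⁻¹ = s.
Combining: F·Hz⁻¹·s⁻² = (kg⁻¹·m⁻²·s⁴·A²) · s · s⁻² = kg⁻¹·m⁻²·s³·A².
kg⁻¹·m⁻²·s³·A² is the base-SI form of the siemens.

S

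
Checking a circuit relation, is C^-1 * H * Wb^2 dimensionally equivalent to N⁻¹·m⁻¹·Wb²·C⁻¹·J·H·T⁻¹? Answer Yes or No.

Left side:
  C = s·A.
  So C⁻¹ = s⁻¹·A⁻¹.
  H = kg·m²·s⁻²·A⁻².
  Wb = kg·m²·s⁻²·A⁻¹.
  So Wb² = kg²·m⁴·s⁻⁴·A⁻².
  Combining: C⁻¹·H·Wb² = (s⁻¹·A⁻¹) · (kg·m²·s⁻²·A⁻²) · (kg²·m⁴·s⁻⁴·A⁻²) = kg³·m⁶·s⁻⁷·A⁻⁵.
Right side:
  N = kg·m·s⁻².
  So N⁻¹ = kg⁻¹·m⁻¹·s².
  Wb = kg·m²·s⁻²·A⁻¹.
  So Wb² = kg²·m⁴·s⁻⁴·A⁻².
  C = s·A.
  So C⁻¹ = s⁻¹·A⁻¹.
  J = kg·m²·s⁻².
  H = kg·m²·s⁻²·A⁻².
  T = kg·s⁻²·A⁻¹.
  So T⁻¹ = kg⁻¹·s²·A.
  Combining: N⁻¹·m⁻¹·Wb²·C⁻¹·J·H·T⁻¹ = (kg⁻¹·m⁻¹·s²) · m⁻¹ · (kg²·m⁴·s⁻⁴·A⁻²) · (s⁻¹·A⁻¹) · (kg·m²·s⁻²) · (kg·m²·s⁻²·A⁻²) · (kg⁻¹·s²·A) = kg²·m⁶·s⁻⁵·A⁻⁴.
Left is kg³·m⁶·s⁻⁷·A⁻⁵; right is kg²·m⁶·s⁻⁵·A⁻⁴ — different.

No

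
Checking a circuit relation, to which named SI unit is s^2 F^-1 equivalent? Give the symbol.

H

F = C/V (capacitance = charge per voltage),
    = A·s/(kg·m²·s⁻³·A⁻¹) (substituting C and V),
    = kg⁻¹·m⁻²·s⁴·A².
So F⁻¹ = kg·m²·s⁻⁴·A⁻².
Combining: s²·F⁻¹ = s² · (kg·m²·s⁻⁴·A⁻²) = kg·m²·s⁻²·A⁻².
kg·m²·s⁻²·A⁻² is the base-SI form of the henry.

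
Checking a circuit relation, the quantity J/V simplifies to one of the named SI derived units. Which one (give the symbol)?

C

V = W/A (potential = power per current),
    = kg·m²·s⁻³·A⁻¹.
So V⁻¹ = kg⁻¹·m⁻²·s³·A.
J = N·m (work = force × distance),
    = kg·m²·s⁻².
Combining: V⁻¹·J = (kg⁻¹·m⁻²·s³·A) · (kg·m²·s⁻²) = s·A.
s·A is the base-SI form of the coulomb.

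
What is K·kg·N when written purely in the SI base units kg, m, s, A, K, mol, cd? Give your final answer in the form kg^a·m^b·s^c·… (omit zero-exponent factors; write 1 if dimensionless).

kg²·m·s⁻²·K

N = kg·m·s⁻².
Combining: K·kg·N = K · kg · (kg·m·s⁻²) = kg²·m·s⁻²·K.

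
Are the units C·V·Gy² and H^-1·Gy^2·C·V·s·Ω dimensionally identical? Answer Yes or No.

Yes

Left side:
  C = A·s = s·A (charge = current × time).
  V = W/A (potential = power per current),
      = kg·m²·s⁻³·A⁻¹.
  Gy = J/kg (absorbed dose = energy per mass),
      = m²·s⁻².
  So Gy² = m⁴·s⁻⁴.
  Combining: C·V·Gy² = (s·A) · (kg·m²·s⁻³·A⁻¹) · (m⁴·s⁻⁴) = kg·m⁶·s⁻⁶.
Right side:
  H = Wb/A (inductance = flux per current),
      = kg·m²·s⁻²·A⁻².
  So H⁻¹ = kg⁻¹·m⁻²·s²·A².
  Gy = J/kg (absorbed dose = energy per mass),
      = m²·s⁻².
  So Gy² = m⁴·s⁻⁴.
  C = A·s = s·A (charge = current × time).
  V = W/A (potential = power per current),
      = kg·m²·s⁻³·A⁻¹.
  Ω = V/A (resistance = voltage per current),
      = kg·m²·s⁻³·A⁻².
  Combining: H⁻¹·Gy²·C·V·s·Ω = (kg⁻¹·m⁻²·s²·A²) · (m⁴·s⁻⁴) · (s·A) · (kg·m²·s⁻³·A⁻¹) · s · (kg·m²·s⁻³·A⁻²) = kg·m⁶·s⁻⁶.
Both reduce to kg·m⁶·s⁻⁶.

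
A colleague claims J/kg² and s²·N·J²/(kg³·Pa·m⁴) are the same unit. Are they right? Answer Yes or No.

Yes

Left side:
  J = kg·m²·s⁻².
  Combining: kg⁻²·J = kg⁻² · (kg·m²·s⁻²) = kg⁻¹·m²·s⁻².
Right side:
  Pa = N/m² (pressure = force per area),
      = kg·m⁻¹·s⁻².
  So Pa⁻¹ = kg⁻¹·m·s².
  N = kg·m/s² = kg·m·s⁻² (force = mass × acceleration).
  J = N·m (work = force × distance),
      = kg·m²·s⁻².
  So J² = kg²·m⁴·s⁻⁴.
  Combining: s²·kg⁻³·Pa⁻¹·N·m⁻⁴·J² = s² · kg⁻³ · (kg⁻¹·m·s²) · (kg·m·s⁻²) · m⁻⁴ · (kg²·m⁴·s⁻⁴) = kg⁻¹·m²·s⁻².
Both reduce to kg⁻¹·m²·s⁻².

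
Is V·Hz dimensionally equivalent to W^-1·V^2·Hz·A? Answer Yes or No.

Left side:
  V = W/A (potential = power per current),
      = kg·m²·s⁻³·A⁻¹.
  Hz = 1/s = s⁻¹ (frequency is cycles per second).
  Combining: V·Hz = (kg·m²·s⁻³·A⁻¹) · s⁻¹ = kg·m²·s⁻⁴·A⁻¹.
Right side:
  W = J/s (power = energy per time),
      = kg·m²·s⁻³.
  So W⁻¹ = kg⁻¹·m⁻²·s³.
  V = W/A (potential = power per current),
      = kg·m²·s⁻³·A⁻¹.
  So V² = kg²·m⁴·s⁻⁶·A⁻².
  Hz = 1/s = s⁻¹ (frequency is cycles per second).
  Combining: W⁻¹·V²·Hz·A = (kg⁻¹·m⁻²·s³) · (kg²·m⁴·s⁻⁶·A⁻²) · s⁻¹ · A = kg·m²·s⁻⁴·A⁻¹.
Both reduce to kg·m²·s⁻⁴·A⁻¹.

Yes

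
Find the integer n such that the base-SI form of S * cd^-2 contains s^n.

S = 1/Ω (conductance is reciprocal resistance),
    = kg⁻¹·m⁻²·s³·A².
Combining: S·cd⁻² = (kg⁻¹·m⁻²·s³·A²) · cd⁻² = kg⁻¹·m⁻²·s³·A²·cd⁻².
The exponent of s is 3.

3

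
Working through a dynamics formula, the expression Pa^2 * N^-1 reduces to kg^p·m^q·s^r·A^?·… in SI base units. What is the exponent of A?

0

Pa = N/m² (pressure = force per area),
    = kg·m⁻¹·s⁻².
So Pa² = kg²·m⁻²·s⁻⁴.
N = kg·m/s² = kg·m·s⁻² (force = mass × acceleration).
So N⁻¹ = kg⁻¹·m⁻¹·s².
Combining: Pa²·N⁻¹ = (kg²·m⁻²·s⁻⁴) · (kg⁻¹·m⁻¹·s²) = kg·m⁻³·s⁻².
The exponent of A is 0.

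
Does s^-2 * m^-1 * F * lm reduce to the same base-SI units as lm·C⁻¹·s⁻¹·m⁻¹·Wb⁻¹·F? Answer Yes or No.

Left side:
  F = C/V (capacitance = charge per voltage),
      = A·s/(kg·m²·s⁻³·A⁻¹) (substituting C and V),
      = kg⁻¹·m⁻²·s⁴·A².
  lm = cd·sr = cd (luminous flux; sr is dimensionless).
  Combining: s⁻²·m⁻¹·F·lm = s⁻² · m⁻¹ · (kg⁻¹·m⁻²·s⁴·A²) · cd = kg⁻¹·m⁻³·s²·A²·cd.
Right side:
  lm = cd·sr = cd (luminous flux; sr is dimensionless).
  C = A·s = s·A (charge = current × time).
  So C⁻¹ = s⁻¹·A⁻¹.
  Wb = V·s (flux: a volt is a weber per second),
      = kg·m²·s⁻²·A⁻¹.
  So Wb⁻¹ = kg⁻¹·m⁻²·s²·A.
  F = C/V (capacitance = charge per voltage),
      = A·s/(kg·m²·s⁻³·A⁻¹) (substituting C and V),
      = kg⁻¹·m⁻²·s⁴·A².
  Combining: lm·C⁻¹·s⁻¹·m⁻¹·Wb⁻¹·F = cd · (s⁻¹·A⁻¹) · s⁻¹ · m⁻¹ · (kg⁻¹·m⁻²·s²·A) · (kg⁻¹·m⁻²·s⁴·A²) = kg⁻²·m⁻⁵·s⁴·A²·cd.
Left is kg⁻¹·m⁻³·s²·A²·cd; right is kg⁻²·m⁻⁵·s⁴·A²·cd — different.

No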